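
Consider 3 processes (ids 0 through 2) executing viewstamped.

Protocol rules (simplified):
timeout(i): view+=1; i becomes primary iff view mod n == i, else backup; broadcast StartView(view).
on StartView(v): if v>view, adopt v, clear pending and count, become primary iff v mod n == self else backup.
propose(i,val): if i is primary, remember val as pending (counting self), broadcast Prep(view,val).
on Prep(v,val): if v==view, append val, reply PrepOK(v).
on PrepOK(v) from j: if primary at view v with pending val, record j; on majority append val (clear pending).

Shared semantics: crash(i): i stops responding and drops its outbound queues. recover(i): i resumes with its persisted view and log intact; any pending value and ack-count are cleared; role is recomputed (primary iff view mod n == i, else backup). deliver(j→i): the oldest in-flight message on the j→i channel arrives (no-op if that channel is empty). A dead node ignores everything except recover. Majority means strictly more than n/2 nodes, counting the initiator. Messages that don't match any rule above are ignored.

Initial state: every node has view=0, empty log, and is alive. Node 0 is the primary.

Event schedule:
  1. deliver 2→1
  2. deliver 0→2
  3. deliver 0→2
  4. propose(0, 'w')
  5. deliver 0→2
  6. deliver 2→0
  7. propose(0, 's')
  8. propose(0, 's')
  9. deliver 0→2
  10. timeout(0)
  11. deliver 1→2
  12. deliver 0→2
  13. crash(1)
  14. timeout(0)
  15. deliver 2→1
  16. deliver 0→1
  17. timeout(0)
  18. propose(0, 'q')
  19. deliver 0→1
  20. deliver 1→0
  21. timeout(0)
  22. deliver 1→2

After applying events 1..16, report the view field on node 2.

0

1. deliver 2→1:  nop
2. deliver 0→2:  nop
3. deliver 0→2:  nop
4. propose(0,'w'):  nop
5. deliver 0→2:  <2:back v0 w>
6. deliver 2→0:  <0:prim v0 w>
7. propose(0,'s'):  nop
8. propose(0,'s'):  nop
9. deliver 0→2:  <2:back v0 w,s>
10. timeout(0):  <0:back v1 w>
11. deliver 1→2:  nop
12. deliver 0→2:  <2:back v0 w,s,s>
13. crash(1):  <1:✗back v0 ->
14. timeout(0):  <0:back v2 w>
15. deliver 2→1:  nop
16. deliver 0→1:  nop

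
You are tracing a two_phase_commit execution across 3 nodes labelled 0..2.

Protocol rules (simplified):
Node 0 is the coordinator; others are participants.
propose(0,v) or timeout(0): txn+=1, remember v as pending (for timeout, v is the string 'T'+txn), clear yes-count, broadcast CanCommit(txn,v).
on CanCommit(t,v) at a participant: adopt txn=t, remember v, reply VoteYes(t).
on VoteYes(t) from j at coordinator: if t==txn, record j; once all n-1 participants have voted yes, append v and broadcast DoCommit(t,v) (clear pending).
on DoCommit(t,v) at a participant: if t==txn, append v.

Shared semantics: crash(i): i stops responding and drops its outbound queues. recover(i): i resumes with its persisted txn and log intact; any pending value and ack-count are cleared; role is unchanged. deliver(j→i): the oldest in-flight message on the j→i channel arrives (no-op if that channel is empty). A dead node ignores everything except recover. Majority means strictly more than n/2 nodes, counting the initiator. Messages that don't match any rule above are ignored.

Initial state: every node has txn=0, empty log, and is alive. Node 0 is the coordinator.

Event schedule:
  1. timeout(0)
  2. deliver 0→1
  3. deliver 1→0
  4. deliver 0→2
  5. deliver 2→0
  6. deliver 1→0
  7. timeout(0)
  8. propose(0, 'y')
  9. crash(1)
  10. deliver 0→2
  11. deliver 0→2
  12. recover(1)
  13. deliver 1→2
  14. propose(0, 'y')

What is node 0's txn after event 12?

after 1 — timeout(0): n0:coor/t1/[-]
after 2 — deliver 0→1: n1:part/t1/[-]
after 3 — deliver 1→0: ·
after 4 — deliver 0→2: n2:part/t1/[-]
after 5 — deliver 2→0: n0:coor/t1/[T1]
after 6 — deliver 1→0: ·
after 7 — timeout(0): n0:coor/t2/[T1]
after 8 — propose(0,'y'): n0:coor/t3/[T1]
after 9 — crash(1): n1:✗part/t1/[-]
after 10 — deliver 0→2: n2:part/t1/[T1]
after 11 — deliver 0→2: n2:part/t2/[T1]
after 12 — recover(1): n1:part/t1/[-]

3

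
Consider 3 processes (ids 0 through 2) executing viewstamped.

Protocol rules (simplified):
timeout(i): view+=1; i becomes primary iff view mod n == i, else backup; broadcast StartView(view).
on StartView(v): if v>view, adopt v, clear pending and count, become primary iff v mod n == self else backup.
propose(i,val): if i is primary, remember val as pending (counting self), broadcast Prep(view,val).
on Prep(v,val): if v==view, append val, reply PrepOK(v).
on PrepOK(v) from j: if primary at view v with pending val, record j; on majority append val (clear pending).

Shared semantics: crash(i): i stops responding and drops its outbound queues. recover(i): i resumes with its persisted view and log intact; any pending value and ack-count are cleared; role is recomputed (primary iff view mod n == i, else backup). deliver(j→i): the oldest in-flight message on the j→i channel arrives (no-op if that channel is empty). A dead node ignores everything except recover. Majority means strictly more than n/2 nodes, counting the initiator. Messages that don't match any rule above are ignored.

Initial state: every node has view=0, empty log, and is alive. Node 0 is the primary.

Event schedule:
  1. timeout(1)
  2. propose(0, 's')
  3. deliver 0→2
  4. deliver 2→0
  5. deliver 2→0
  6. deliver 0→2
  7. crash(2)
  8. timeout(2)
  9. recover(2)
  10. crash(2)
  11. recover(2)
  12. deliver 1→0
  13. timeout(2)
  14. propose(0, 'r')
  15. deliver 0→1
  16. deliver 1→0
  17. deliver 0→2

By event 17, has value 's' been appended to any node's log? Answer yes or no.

after 1 — timeout(1): n1:prim/v1/[-]
after 2 — propose(0,'s'): ·
after 3 — deliver 0→2: n2:back/v0/[s]
after 4 — deliver 2→0: n0:prim/v0/[s]
after 5 — deliver 2→0: ·
after 6 — deliver 0→2: ·
after 7 — crash(2): n2:✗back/v0/[s]
after 8 — timeout(2): ·
after 9 — recover(2): n2:back/v0/[s]
after 10 — crash(2): n2:✗back/v0/[s]
after 11 — recover(2): n2:back/v0/[s]
after 12 — deliver 1→0: n0:back/v1/[s]
after 13 — timeout(2): n2:back/v1/[s]
after 14 — propose(0,'r'): ·
after 15 — deliver 0→1: ·
after 16 — deliver 1→0: ·
after 17 — deliver 0→2: ·

yes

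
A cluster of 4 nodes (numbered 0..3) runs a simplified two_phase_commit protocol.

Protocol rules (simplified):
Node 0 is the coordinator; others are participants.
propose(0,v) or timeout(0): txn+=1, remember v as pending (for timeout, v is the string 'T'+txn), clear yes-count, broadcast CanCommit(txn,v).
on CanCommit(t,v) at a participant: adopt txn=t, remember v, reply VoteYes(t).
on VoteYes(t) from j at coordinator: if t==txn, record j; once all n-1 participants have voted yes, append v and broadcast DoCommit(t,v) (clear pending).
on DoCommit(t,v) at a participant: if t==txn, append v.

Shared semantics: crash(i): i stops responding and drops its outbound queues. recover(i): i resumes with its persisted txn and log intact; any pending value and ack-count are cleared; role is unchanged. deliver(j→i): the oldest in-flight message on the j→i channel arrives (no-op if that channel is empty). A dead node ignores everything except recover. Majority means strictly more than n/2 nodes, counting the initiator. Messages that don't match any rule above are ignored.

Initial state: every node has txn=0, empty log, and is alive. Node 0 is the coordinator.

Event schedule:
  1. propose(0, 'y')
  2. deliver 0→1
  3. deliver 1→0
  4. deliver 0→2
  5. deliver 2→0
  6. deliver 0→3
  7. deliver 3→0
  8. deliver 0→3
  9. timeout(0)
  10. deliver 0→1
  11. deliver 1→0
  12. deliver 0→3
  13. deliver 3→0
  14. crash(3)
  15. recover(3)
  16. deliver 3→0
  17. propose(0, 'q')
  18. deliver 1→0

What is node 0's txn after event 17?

3

after 1 — propose(0,'y'): n0:coor/t1/[-]
after 2 — deliver 0→1: n1:part/t1/[-]
after 3 — deliver 1→0: ·
after 4 — deliver 0→2: n2:part/t1/[-]
after 5 — deliver 2→0: ·
after 6 — deliver 0→3: n3:part/t1/[-]
after 7 — deliver 3→0: n0:coor/t1/[y]
after 8 — deliver 0→3: n3:part/t1/[y]
after 9 — timeout(0): n0:coor/t2/[y]
after 10 — deliver 0→1: n1:part/t1/[y]
after 11 — deliver 1→0: ·
after 12 — deliver 0→3: n3:part/t2/[y]
after 13 — deliver 3→0: ·
after 14 — crash(3): n3:✗part/t2/[y]
after 15 — recover(3): n3:part/t2/[y]
after 16 — deliver 3→0: ·
after 17 — propose(0,'q'): n0:coor/t3/[y]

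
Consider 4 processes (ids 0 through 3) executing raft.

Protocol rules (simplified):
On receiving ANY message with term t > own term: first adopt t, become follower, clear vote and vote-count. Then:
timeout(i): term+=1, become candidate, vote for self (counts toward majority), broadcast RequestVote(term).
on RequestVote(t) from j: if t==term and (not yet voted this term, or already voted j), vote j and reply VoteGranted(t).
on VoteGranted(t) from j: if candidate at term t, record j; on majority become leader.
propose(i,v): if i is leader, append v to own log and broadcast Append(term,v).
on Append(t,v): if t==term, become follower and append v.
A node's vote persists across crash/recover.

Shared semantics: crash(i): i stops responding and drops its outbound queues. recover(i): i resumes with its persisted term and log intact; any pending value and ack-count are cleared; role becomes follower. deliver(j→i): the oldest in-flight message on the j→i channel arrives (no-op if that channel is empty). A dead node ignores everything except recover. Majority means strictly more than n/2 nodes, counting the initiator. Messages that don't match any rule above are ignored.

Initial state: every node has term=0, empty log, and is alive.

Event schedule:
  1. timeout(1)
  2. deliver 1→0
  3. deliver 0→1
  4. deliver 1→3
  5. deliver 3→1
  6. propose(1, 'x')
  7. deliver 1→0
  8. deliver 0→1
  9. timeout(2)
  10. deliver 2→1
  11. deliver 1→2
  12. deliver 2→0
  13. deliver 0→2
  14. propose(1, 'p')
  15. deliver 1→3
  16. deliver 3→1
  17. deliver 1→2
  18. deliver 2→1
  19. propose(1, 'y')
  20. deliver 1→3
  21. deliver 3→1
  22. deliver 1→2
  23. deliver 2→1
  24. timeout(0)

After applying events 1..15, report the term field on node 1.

[1] timeout(1) → N1(cand t1 [-])
[2] deliver 1→0 → N0(foll t1 [-])
[3] deliver 0→1 → ∅
[4] deliver 1→3 → N3(foll t1 [-])
[5] deliver 3→1 → N1(lead t1 [-])
[6] propose(1,'x') → N1(lead t1 [x])
[7] deliver 1→0 → N0(foll t1 [x])
[8] deliver 0→1 → ∅
[9] timeout(2) → N2(cand t1 [-])
[10] deliver 2→1 → ∅
[11] deliver 1→2 → ∅
[12] deliver 2→0 → ∅
[13] deliver 0→2 → ∅
[14] propose(1,'p') → N1(lead t1 [x,p])
[15] deliver 1→3 → N3(foll t1 [x])

1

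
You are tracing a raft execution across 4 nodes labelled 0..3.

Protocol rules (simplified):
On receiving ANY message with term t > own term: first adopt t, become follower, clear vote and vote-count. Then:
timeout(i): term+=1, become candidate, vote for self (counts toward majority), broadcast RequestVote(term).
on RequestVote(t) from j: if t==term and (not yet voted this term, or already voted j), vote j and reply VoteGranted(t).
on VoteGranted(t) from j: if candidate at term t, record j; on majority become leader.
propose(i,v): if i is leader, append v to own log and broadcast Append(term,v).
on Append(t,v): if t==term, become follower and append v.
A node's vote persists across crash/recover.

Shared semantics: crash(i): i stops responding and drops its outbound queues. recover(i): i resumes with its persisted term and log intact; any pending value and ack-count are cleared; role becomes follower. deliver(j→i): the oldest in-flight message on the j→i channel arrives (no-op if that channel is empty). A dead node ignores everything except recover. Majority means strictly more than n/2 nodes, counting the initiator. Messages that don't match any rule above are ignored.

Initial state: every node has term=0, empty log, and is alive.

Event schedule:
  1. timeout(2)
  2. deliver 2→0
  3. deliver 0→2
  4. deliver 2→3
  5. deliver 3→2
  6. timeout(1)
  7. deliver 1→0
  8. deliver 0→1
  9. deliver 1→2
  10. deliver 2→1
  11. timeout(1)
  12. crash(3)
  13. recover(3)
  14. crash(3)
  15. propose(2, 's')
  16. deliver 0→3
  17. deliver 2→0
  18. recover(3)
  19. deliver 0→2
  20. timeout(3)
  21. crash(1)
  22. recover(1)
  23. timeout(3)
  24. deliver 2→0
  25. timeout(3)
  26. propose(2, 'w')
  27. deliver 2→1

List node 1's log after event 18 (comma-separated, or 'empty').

empty

1. timeout(2):  <2:cand t1 ->
2. deliver 2→0:  <0:foll t1 ->
3. deliver 0→2:  nop
4. deliver 2→3:  <3:foll t1 ->
5. deliver 3→2:  <2:lead t1 ->
6. timeout(1):  <1:cand t1 ->
7. deliver 1→0:  nop
8. deliver 0→1:  nop
9. deliver 1→2:  nop
10. deliver 2→1:  nop
11. timeout(1):  <1:cand t2 ->
12. crash(3):  <3:✗foll t1 ->
13. recover(3):  <3:foll t1 ->
14. crash(3):  <3:✗foll t1 ->
15. propose(2,'s'):  <2:lead t1 s>
16. deliver 0→3:  nop
17. deliver 2→0:  <0:foll t1 s>
18. recover(3):  <3:foll t1 ->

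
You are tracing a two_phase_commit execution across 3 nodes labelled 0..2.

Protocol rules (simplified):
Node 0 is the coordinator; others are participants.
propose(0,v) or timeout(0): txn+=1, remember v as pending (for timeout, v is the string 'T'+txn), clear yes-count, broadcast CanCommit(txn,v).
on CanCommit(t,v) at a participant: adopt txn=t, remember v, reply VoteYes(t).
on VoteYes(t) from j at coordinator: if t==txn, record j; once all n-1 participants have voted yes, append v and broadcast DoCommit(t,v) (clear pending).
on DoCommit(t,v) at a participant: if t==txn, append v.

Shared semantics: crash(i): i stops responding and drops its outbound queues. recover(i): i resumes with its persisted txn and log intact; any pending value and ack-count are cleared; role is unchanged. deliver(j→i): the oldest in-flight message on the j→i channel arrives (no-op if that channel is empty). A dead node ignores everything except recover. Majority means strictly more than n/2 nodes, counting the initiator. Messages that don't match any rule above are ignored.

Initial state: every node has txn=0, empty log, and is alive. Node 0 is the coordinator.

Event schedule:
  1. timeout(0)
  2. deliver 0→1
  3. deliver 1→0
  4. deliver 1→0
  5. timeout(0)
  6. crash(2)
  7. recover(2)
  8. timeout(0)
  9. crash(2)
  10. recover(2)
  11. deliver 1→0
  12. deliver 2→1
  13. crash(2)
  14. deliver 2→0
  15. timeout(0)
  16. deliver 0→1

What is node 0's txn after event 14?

3

1. timeout(0):  <0:coor t1 ->
2. deliver 0→1:  <1:part t1 ->
3. deliver 1→0:  nop
4. deliver 1→0:  nop
5. timeout(0):  <0:coor t2 ->
6. crash(2):  <2:✗part t0 ->
7. recover(2):  <2:part t0 ->
8. timeout(0):  <0:coor t3 ->
9. crash(2):  <2:✗part t0 ->
10. recover(2):  <2:part t0 ->
11. deliver 1→0:  nop
12. deliver 2→1:  nop
13. crash(2):  <2:✗part t0 ->
14. deliver 2→0:  nop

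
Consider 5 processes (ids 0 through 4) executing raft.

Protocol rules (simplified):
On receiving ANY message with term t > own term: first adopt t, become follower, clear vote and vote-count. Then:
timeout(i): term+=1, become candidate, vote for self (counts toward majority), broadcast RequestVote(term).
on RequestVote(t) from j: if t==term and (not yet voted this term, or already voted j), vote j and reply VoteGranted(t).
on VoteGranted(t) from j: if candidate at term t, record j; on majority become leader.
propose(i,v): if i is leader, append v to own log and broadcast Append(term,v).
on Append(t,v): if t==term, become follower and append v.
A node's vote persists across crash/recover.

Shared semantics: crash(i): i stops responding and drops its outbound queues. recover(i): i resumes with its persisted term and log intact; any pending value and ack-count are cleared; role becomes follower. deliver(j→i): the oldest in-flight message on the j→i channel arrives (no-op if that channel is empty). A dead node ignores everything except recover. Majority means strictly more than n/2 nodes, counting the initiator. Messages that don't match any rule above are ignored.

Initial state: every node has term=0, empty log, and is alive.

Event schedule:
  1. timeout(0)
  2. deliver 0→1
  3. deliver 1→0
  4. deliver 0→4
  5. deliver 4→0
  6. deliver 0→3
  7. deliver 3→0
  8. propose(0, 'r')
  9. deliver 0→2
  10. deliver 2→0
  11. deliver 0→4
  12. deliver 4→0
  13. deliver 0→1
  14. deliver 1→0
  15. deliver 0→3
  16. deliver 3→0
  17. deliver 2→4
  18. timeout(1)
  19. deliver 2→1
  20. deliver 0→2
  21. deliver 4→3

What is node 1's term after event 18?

[1] timeout(0) → N0(cand t1 [-])
[2] deliver 0→1 → N1(foll t1 [-])
[3] deliver 1→0 → ∅
[4] deliver 0→4 → N4(foll t1 [-])
[5] deliver 4→0 → N0(lead t1 [-])
[6] deliver 0→3 → N3(foll t1 [-])
[7] deliver 3→0 → ∅
[8] propose(0,'r') → N0(lead t1 [r])
[9] deliver 0→2 → N2(foll t1 [-])
[10] deliver 2→0 → ∅
[11] deliver 0→4 → N4(foll t1 [r])
[12] deliver 4→0 → ∅
[13] deliver 0→1 → N1(foll t1 [r])
[14] deliver 1→0 → ∅
[15] deliver 0→3 → N3(foll t1 [r])
[16] deliver 3→0 → ∅
[17] deliver 2→4 → ∅
[18] timeout(1) → N1(cand t2 [r])

2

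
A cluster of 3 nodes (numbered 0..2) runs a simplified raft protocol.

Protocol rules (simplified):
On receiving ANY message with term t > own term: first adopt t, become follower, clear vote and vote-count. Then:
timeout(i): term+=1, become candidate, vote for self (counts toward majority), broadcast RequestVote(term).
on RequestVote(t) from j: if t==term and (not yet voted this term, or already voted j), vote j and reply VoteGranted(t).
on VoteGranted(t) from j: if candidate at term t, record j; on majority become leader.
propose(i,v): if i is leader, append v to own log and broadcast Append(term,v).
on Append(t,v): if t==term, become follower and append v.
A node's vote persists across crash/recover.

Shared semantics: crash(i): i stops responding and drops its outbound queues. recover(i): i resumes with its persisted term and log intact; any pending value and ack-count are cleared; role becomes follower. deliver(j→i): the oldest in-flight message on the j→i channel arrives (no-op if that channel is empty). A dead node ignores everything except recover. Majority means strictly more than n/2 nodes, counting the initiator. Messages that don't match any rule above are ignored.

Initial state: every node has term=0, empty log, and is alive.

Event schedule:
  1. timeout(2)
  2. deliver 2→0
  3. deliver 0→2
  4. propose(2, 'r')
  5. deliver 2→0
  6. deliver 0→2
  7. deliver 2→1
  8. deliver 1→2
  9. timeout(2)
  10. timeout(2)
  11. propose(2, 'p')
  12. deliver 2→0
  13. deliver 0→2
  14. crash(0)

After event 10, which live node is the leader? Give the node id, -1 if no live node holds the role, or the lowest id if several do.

after 1 — timeout(2): n2:cand/t1/[-]
after 2 — deliver 2→0: n0:foll/t1/[-]
after 3 — deliver 0→2: n2:lead/t1/[-]
after 4 — propose(2,'r'): n2:lead/t1/[r]
after 5 — deliver 2→0: n0:foll/t1/[r]
after 6 — deliver 0→2: ·
after 7 — deliver 2→1: n1:foll/t1/[-]
after 8 — deliver 1→2: ·
after 9 — timeout(2): n2:cand/t2/[r]
after 10 — timeout(2): n2:cand/t3/[r]

-1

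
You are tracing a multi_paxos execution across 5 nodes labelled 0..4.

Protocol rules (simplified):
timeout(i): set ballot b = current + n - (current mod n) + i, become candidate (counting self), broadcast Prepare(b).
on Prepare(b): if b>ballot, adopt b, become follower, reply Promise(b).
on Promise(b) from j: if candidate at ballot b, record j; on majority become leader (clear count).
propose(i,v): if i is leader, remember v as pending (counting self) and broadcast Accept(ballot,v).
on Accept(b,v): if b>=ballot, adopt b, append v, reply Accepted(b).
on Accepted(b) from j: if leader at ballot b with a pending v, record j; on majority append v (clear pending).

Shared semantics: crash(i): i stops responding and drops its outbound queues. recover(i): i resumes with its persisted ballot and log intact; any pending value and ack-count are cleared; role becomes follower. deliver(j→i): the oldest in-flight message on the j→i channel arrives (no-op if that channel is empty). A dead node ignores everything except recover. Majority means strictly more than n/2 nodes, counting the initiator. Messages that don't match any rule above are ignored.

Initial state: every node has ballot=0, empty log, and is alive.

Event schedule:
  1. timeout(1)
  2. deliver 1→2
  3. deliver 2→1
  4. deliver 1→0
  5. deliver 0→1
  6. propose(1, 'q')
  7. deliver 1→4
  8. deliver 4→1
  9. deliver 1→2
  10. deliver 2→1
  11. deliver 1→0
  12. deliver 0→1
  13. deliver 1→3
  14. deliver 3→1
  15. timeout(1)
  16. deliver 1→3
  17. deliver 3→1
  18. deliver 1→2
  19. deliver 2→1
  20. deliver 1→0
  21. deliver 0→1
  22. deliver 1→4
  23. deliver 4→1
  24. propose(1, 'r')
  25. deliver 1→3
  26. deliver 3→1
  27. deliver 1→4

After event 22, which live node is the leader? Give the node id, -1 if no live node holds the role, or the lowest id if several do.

e1 timeout(1): 1[cand,b=6,-]
e2 deliver 1→2: 2[foll,b=6,-]
e3 deliver 2→1: ·
e4 deliver 1→0: 0[foll,b=6,-]
e5 deliver 0→1: 1[lead,b=6,-]
e6 propose(1,'q'): ·
e7 deliver 1→4: 4[foll,b=6,-]
e8 deliver 4→1: ·
e9 deliver 1→2: 2[foll,b=6,q]
e10 deliver 2→1: ·
e11 deliver 1→0: 0[foll,b=6,q]
e12 deliver 0→1: 1[lead,b=6,q]
e13 deliver 1→3: 3[foll,b=6,-]
e14 deliver 3→1: ·
e15 timeout(1): 1[cand,b=11,q]
e16 deliver 1→3: 3[foll,b=6,q]
e17 deliver 3→1: ·
e18 deliver 1→2: 2[foll,b=11,q]
e19 deliver 2→1: ·
e20 deliver 1→0: 0[foll,b=11,q]
e21 deliver 0→1: 1[lead,b=11,q]
e22 deliver 1→4: 4[foll,b=6,q]

1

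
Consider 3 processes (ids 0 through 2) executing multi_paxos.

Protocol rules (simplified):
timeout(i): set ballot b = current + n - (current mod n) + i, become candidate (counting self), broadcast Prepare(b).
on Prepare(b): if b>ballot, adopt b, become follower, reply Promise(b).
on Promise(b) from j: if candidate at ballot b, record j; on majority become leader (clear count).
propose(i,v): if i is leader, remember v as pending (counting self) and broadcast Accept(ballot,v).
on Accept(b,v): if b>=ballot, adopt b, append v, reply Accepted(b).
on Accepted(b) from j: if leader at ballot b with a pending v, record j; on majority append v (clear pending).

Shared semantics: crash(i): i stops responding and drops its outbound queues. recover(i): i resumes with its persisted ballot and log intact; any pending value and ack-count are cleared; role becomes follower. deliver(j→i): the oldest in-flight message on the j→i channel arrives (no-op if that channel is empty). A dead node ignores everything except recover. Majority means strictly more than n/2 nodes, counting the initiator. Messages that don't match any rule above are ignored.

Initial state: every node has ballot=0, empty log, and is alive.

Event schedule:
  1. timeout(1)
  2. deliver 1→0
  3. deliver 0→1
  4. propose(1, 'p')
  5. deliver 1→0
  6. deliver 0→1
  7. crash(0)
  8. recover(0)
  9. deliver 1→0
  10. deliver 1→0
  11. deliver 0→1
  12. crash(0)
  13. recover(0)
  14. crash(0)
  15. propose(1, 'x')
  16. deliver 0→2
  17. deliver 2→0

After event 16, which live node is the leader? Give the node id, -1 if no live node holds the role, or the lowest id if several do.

1

e1 timeout(1): 1[cand,b=4,-]
e2 deliver 1→0: 0[foll,b=4,-]
e3 deliver 0→1: 1[lead,b=4,-]
e4 propose(1,'p'): ·
e5 deliver 1→0: 0[foll,b=4,p]
e6 deliver 0→1: 1[lead,b=4,p]
e7 crash(0): 0[✗foll,b=4,p]
e8 recover(0): 0[foll,b=4,p]
e9 deliver 1→0: ·
e10 deliver 1→0: ·
e11 deliver 0→1: ·
e12 crash(0): 0[✗foll,b=4,p]
e13 recover(0): 0[foll,b=4,p]
e14 crash(0): 0[✗foll,b=4,p]
e15 propose(1,'x'): ·
e16 deliver 0→2: ·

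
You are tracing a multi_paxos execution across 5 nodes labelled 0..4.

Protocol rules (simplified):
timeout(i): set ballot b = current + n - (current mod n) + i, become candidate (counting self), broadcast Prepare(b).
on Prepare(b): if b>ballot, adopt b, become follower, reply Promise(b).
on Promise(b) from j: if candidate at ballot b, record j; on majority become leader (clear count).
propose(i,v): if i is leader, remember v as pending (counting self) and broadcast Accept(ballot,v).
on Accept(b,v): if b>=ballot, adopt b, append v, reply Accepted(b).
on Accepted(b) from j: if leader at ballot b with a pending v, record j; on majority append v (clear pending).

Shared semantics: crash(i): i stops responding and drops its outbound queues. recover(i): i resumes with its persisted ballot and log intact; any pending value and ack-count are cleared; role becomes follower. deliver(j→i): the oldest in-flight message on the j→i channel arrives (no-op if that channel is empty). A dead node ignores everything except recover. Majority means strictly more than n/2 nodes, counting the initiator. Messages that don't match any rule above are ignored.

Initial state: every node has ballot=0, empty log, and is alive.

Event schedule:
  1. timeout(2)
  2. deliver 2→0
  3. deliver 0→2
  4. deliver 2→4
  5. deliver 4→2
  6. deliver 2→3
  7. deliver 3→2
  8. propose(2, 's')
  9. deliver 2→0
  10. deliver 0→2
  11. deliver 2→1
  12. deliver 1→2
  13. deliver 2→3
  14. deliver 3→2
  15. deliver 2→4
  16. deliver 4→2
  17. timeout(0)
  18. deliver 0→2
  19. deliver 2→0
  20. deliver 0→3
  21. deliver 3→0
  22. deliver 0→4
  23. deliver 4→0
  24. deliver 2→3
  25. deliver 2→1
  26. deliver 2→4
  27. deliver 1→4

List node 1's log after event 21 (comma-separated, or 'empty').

1. timeout(2):  <2:cand b7 ->
2. deliver 2→0:  <0:foll b7 ->
3. deliver 0→2:  nop
4. deliver 2→4:  <4:foll b7 ->
5. deliver 4→2:  <2:lead b7 ->
6. deliver 2→3:  <3:foll b7 ->
7. deliver 3→2:  nop
8. propose(2,'s'):  nop
9. deliver 2→0:  <0:foll b7 s>
10. deliver 0→2:  nop
11. deliver 2→1:  <1:foll b7 ->
12. deliver 1→2:  nop
13. deliver 2→3:  <3:foll b7 s>
14. deliver 3→2:  <2:lead b7 s>
15. deliver 2→4:  <4:foll b7 s>
16. deliver 4→2:  nop
17. timeout(0):  <0:cand b10 s>
18. deliver 0→2:  <2:foll b10 s>
19. deliver 2→0:  nop
20. deliver 0→3:  <3:foll b10 s>
21. deliver 3→0:  <0:lead b10 s>

empty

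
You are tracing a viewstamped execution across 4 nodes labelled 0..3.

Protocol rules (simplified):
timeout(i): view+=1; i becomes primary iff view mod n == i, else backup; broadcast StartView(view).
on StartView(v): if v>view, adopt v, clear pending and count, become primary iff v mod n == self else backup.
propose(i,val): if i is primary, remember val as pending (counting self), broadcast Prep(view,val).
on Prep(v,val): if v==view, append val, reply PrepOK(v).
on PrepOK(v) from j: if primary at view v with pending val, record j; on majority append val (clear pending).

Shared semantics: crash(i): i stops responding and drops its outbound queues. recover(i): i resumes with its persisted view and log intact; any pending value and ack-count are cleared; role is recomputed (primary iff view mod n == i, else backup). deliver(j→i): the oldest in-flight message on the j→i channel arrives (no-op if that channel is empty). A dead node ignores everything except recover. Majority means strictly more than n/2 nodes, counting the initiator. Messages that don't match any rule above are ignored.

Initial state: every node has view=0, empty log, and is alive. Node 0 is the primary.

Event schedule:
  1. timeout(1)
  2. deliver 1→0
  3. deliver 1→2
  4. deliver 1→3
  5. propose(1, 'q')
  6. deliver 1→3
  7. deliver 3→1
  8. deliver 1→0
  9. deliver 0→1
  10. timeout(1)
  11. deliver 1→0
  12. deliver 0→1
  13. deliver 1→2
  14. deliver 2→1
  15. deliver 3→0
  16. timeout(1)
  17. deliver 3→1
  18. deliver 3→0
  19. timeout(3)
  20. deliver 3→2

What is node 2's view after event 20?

e1 timeout(1): 1[prim,v=1,-]
e2 deliver 1→0: 0[back,v=1,-]
e3 deliver 1→2: 2[back,v=1,-]
e4 deliver 1→3: 3[back,v=1,-]
e5 propose(1,'q'): ·
e6 deliver 1→3: 3[back,v=1,q]
e7 deliver 3→1: ·
e8 deliver 1→0: 0[back,v=1,q]
e9 deliver 0→1: 1[prim,v=1,q]
e10 timeout(1): 1[back,v=2,q]
e11 deliver 1→0: 0[back,v=2,q]
e12 deliver 0→1: ·
e13 deliver 1→2: 2[back,v=1,q]
e14 deliver 2→1: ·
e15 deliver 3→0: ·
e16 timeout(1): 1[back,v=3,q]
e17 deliver 3→1: ·
e18 deliver 3→0: ·
e19 timeout(3): 3[back,v=2,q]
e20 deliver 3→2: 2[prim,v=2,q]

2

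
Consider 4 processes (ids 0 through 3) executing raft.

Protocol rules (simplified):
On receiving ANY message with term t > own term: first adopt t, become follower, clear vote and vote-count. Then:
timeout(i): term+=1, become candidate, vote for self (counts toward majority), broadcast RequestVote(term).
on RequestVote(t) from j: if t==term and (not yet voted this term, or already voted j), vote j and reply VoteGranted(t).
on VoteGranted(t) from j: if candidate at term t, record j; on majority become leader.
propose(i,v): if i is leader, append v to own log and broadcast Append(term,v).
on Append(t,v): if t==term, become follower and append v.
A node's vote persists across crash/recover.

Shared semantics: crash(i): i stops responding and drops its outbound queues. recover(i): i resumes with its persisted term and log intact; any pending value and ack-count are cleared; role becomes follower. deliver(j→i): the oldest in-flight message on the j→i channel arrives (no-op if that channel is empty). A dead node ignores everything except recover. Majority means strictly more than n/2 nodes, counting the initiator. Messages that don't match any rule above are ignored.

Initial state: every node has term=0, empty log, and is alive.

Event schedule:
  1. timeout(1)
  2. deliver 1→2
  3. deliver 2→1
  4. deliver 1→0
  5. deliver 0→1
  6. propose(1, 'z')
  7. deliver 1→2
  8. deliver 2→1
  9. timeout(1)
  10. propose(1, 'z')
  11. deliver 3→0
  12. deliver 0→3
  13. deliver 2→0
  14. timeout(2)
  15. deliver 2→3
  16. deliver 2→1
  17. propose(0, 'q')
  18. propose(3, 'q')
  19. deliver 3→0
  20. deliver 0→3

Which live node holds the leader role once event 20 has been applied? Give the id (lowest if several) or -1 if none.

-1

after 1 — timeout(1): n1:cand/t1/[-]
after 2 — deliver 1→2: n2:foll/t1/[-]
after 3 — deliver 2→1: ·
after 4 — deliver 1→0: n0:foll/t1/[-]
after 5 — deliver 0→1: n1:lead/t1/[-]
after 6 — propose(1,'z'): n1:lead/t1/[z]
after 7 — deliver 1→2: n2:foll/t1/[z]
after 8 — deliver 2→1: ·
after 9 — timeout(1): n1:cand/t2/[z]
after 10 — propose(1,'z'): ·
after 11 — deliver 3→0: ·
after 12 — deliver 0→3: ·
after 13 — deliver 2→0: ·
after 14 — timeout(2): n2:cand/t2/[z]
after 15 — deliver 2→3: n3:foll/t2/[-]
after 16 — deliver 2→1: ·
after 17 — propose(0,'q'): ·
after 18 — propose(3,'q'): ·
after 19 — deliver 3→0: ·
after 20 — deliver 0→3: ·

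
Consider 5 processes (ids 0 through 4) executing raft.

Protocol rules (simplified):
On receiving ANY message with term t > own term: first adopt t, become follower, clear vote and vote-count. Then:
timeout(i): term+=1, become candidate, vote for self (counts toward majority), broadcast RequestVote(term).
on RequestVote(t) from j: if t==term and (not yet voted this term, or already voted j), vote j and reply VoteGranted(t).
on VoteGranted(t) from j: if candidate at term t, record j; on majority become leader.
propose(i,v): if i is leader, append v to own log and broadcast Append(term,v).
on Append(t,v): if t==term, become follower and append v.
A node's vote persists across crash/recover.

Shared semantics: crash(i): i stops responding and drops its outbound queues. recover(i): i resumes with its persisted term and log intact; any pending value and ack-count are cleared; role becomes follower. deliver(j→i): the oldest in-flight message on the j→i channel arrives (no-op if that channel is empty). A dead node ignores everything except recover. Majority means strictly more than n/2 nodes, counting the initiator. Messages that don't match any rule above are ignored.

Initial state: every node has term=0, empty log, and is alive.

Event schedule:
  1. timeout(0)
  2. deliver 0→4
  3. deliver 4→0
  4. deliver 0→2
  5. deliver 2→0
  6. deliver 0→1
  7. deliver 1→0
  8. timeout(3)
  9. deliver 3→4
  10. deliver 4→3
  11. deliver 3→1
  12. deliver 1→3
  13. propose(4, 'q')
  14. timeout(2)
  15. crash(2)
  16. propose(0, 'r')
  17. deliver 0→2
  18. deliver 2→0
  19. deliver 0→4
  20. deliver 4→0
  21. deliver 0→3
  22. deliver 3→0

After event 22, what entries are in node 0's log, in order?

step 1 timeout(0): 0={cand,t=1,log=-}
step 2 deliver 0→4: 4={foll,t=1,log=-}
step 3 deliver 4→0: —
step 4 deliver 0→2: 2={foll,t=1,log=-}
step 5 deliver 2→0: 0={lead,t=1,log=-}
step 6 deliver 0→1: 1={foll,t=1,log=-}
step 7 deliver 1→0: —
step 8 timeout(3): 3={cand,t=1,log=-}
step 9 deliver 3→4: —
step 10 deliver 4→3: —
step 11 deliver 3→1: —
step 12 deliver 1→3: —
step 13 propose(4,'q'): —
step 14 timeout(2): 2={cand,t=2,log=-}
step 15 crash(2): 2={✗cand,t=2,log=-}
step 16 propose(0,'r'): 0={lead,t=1,log=r}
step 17 deliver 0→2: —
step 18 deliver 2→0: —
step 19 deliver 0→4: 4={foll,t=1,log=r}
step 20 deliver 4→0: —
step 21 deliver 0→3: —
step 22 deliver 3→0: —

r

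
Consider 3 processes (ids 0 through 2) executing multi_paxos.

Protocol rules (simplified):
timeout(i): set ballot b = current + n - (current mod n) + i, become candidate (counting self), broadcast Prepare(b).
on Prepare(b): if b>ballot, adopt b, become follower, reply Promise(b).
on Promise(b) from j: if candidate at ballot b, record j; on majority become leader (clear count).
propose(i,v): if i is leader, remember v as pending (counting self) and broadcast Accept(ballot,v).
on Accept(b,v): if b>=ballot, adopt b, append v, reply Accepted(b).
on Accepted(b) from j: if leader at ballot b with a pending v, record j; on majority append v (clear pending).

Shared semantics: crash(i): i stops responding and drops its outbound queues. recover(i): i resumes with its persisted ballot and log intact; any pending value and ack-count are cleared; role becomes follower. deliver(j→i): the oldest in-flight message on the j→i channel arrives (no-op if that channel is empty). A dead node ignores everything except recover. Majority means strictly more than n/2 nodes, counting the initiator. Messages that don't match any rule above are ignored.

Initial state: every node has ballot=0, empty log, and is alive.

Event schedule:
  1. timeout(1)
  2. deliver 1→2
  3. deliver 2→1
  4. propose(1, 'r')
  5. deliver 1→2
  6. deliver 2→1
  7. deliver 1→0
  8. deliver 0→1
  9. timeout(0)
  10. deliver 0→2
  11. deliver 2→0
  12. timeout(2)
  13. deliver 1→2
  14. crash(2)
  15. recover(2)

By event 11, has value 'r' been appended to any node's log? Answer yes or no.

step 1 timeout(1): 1={cand,b=4,log=-}
step 2 deliver 1→2: 2={foll,b=4,log=-}
step 3 deliver 2→1: 1={lead,b=4,log=-}
step 4 propose(1,'r'): —
step 5 deliver 1→2: 2={foll,b=4,log=r}
step 6 deliver 2→1: 1={lead,b=4,log=r}
step 7 deliver 1→0: 0={foll,b=4,log=-}
step 8 deliver 0→1: —
step 9 timeout(0): 0={cand,b=6,log=-}
step 10 deliver 0→2: 2={foll,b=6,log=r}
step 11 deliver 2→0: 0={lead,b=6,log=-}

yes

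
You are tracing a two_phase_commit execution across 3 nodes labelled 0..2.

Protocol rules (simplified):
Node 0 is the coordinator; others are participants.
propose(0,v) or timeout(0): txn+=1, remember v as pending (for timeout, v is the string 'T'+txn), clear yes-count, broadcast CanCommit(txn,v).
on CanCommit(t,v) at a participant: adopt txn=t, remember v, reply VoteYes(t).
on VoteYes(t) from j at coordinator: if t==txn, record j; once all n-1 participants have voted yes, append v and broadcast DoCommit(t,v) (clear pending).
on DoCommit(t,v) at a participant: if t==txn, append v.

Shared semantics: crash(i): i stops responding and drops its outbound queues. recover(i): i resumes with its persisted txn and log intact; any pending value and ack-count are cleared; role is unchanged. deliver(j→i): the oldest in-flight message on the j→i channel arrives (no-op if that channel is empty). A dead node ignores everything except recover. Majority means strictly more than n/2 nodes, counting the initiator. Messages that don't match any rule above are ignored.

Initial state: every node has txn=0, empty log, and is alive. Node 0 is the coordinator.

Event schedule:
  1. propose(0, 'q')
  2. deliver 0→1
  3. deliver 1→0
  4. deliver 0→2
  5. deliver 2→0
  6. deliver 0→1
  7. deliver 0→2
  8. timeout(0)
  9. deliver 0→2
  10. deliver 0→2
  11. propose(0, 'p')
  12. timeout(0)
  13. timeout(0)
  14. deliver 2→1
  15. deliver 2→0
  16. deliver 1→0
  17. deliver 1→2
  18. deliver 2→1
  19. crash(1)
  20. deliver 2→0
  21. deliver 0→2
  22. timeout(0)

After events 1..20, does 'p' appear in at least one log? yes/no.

1. propose(0,'q'):  <0:coor t1 ->
2. deliver 0→1:  <1:part t1 ->
3. deliver 1→0:  nop
4. deliver 0→2:  <2:part t1 ->
5. deliver 2→0:  <0:coor t1 q>
6. deliver 0→1:  <1:part t1 q>
7. deliver 0→2:  <2:part t1 q>
8. timeout(0):  <0:coor t2 q>
9. deliver 0→2:  <2:part t2 q>
10. deliver 0→2:  nop
11. propose(0,'p'):  <0:coor t3 q>
12. timeout(0):  <0:coor t4 q>
13. timeout(0):  <0:coor t5 q>
14. deliver 2→1:  nop
15. deliver 2→0:  nop
16. deliver 1→0:  nop
17. deliver 1→2:  nop
18. deliver 2→1:  nop
19. crash(1):  <1:✗part t1 q>
20. deliver 2→0:  nop

no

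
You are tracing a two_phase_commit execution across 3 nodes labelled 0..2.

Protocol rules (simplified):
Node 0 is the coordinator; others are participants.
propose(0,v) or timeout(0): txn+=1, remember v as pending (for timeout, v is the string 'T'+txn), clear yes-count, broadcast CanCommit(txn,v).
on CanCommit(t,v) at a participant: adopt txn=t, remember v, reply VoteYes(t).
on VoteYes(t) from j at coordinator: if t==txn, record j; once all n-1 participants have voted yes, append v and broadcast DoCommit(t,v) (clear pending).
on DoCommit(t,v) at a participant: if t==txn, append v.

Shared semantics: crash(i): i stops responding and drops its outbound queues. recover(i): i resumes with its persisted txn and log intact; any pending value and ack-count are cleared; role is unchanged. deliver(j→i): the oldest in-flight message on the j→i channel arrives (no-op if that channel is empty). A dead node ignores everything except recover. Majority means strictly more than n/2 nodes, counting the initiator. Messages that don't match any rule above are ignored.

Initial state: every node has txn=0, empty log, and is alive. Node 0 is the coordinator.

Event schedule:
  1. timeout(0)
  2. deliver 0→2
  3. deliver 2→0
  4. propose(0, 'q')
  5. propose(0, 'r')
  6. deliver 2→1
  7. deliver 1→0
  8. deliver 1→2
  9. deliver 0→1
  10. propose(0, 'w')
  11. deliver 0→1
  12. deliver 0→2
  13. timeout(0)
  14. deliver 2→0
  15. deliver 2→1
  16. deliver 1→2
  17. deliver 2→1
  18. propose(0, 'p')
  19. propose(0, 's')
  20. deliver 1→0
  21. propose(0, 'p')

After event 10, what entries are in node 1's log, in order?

empty

step 1 timeout(0): 0={coor,t=1,log=-}
step 2 deliver 0→2: 2={part,t=1,log=-}
step 3 deliver 2→0: —
step 4 propose(0,'q'): 0={coor,t=2,log=-}
step 5 propose(0,'r'): 0={coor,t=3,log=-}
step 6 deliver 2→1: —
step 7 deliver 1→0: —
step 8 deliver 1→2: —
step 9 deliver 0→1: 1={part,t=1,log=-}
step 10 propose(0,'w'): 0={coor,t=4,log=-}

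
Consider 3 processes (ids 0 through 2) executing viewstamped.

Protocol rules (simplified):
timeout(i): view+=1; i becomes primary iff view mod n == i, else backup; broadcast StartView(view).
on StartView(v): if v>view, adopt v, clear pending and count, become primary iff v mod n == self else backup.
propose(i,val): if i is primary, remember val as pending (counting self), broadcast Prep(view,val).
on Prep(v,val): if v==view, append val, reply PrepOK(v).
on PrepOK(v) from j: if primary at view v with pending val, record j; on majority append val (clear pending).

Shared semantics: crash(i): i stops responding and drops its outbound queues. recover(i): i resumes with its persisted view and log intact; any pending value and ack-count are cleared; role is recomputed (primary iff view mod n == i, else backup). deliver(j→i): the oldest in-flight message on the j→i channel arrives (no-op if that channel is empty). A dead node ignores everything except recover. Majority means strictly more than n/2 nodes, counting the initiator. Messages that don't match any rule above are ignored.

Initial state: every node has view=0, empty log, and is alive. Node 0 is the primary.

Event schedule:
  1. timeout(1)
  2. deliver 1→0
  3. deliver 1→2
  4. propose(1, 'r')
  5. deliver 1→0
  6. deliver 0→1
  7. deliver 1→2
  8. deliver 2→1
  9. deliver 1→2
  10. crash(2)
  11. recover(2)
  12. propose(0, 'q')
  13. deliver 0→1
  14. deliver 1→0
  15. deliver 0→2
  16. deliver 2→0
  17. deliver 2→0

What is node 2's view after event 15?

1. timeout(1):  <1:prim v1 ->
2. deliver 1→0:  <0:back v1 ->
3. deliver 1→2:  <2:back v1 ->
4. propose(1,'r'):  nop
5. deliver 1→0:  <0:back v1 r>
6. deliver 0→1:  <1:prim v1 r>
7. deliver 1→2:  <2:back v1 r>
8. deliver 2→1:  nop
9. deliver 1→2:  nop
10. crash(2):  <2:✗back v1 r>
11. recover(2):  <2:back v1 r>
12. propose(0,'q'):  nop
13. deliver 0→1:  nop
14. deliver 1→0:  nop
15. deliver 0→2:  nop

1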